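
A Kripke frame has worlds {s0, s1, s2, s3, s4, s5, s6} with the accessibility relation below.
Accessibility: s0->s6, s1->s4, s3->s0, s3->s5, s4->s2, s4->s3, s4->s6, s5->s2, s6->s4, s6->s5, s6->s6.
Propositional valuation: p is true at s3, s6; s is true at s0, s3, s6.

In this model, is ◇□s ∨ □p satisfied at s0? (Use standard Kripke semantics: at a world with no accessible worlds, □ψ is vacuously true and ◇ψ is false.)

Recall that □ψ holds at a world iff ψ holds at every accessible world, and ◇ψ holds iff ψ holds at some accessible world.
At s0: ◇□s is false, □p is true, so ◇□s ∨ □p is true.
  At s0: ◇□s requires □s at some successor in {s6}.
    At s6: □s is false.
  So ◇□s is false at s0.
  At s0: □p requires p at every successor {s6}.
    At s6: p is true.
  So □p is true at s0.

Yes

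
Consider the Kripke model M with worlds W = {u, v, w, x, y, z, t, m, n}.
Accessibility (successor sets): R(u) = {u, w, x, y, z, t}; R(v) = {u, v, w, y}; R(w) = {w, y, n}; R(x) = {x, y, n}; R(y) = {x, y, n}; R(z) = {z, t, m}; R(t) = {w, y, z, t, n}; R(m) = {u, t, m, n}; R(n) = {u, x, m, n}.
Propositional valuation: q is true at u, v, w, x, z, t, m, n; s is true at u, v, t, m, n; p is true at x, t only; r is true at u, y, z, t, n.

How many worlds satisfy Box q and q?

3

Let φ = Box q and q. Evaluate φ at each world:
  u (successors {u, w, x, y, z, t}): φ is false.
  v (successors {u, v, w, y}): φ is false.
  w (successors {w, y, n}): φ is false.
  x (successors {x, y, n}): φ is false.
  y (successors {x, y, n}): φ is false.
  z (successors {z, t, m}): φ is true.
  t (successors {w, y, z, t, n}): φ is false.
  m (successors {u, t, m, n}): φ is true.
  n (successors {u, x, m, n}): φ is true.
For instance, at t:
  At t: Box q is false, q is true, so Box q and q is false.
    At t: Box q requires q at every successor {w, y, z, t, n}.
      q fails at y, so Box q is false at t.
Satisfying worlds: {z, m, n}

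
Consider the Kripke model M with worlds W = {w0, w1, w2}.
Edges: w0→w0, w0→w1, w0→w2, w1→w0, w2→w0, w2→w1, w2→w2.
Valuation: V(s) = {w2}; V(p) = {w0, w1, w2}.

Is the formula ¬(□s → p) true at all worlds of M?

No

Let φ = ¬(□s → p). Evaluate φ at each world:
  w0 (successors {w0, w1, w2}): φ is false.
  w1 (successors {w0}): φ is false.
  w2 (successors {w0, w1, w2}): φ is false.
Detail at w0 (counterexample):
  At w0: □s → p is true, so ¬(□s → p) is false.
    At w0: □s is false, p is true, so □s → p is true.
      At w0: □s requires s at every successor {w0, w1, w2}.
        s fails at w0, so □s is false at w0.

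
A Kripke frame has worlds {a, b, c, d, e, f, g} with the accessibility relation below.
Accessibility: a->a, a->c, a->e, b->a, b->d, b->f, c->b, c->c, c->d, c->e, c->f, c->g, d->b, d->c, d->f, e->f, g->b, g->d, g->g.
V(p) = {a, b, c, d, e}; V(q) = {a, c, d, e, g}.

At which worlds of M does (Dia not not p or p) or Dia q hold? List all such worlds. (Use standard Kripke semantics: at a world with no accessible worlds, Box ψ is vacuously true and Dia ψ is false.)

Let φ = (Dia not not p or p) or Dia q. Evaluate φ at each world:
  a (successors {a, c, e}): φ is true.
  b (successors {a, d, f}): φ is true.
  c (successors {b, c, d, e, f, g}): φ is true.
  d (successors {b, c, f}): φ is true.
  e (successors {f}): φ is true.
  f (successors ∅): φ is false.
  g (successors {b, d, g}): φ is true.
For instance, at d:
  At d: Dia not not p or p is true, Dia q is true, so (Dia not not p or p) or Dia q is true.
    At d: Dia not not p is true, p is true, so Dia not not p or p is true.
      At d: Dia not not p requires not not p at some successor in {b, c, f}.
        not not p holds at b, so Dia not not p is true at d.
    At d: Dia q requires q at some successor in {b, c, f}.
      q holds at c, so Dia q is true at d.
Satisfying worlds: {a, b, c, d, e, g}

a, b, c, d, e, g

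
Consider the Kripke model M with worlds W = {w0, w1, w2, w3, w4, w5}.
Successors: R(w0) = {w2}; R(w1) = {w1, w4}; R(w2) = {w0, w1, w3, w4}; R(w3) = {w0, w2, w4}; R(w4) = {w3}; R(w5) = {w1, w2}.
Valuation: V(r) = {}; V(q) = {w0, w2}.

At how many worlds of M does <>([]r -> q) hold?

6

Let φ = <>([]r -> q). Evaluate φ at each world:
  w0 (successors {w2}): φ is true.
  w1 (successors {w1, w4}): φ is true.
  w2 (successors {w0, w1, w3, w4}): φ is true.
  w3 (successors {w0, w2, w4}): φ is true.
  w4 (successors {w3}): φ is true.
  w5 (successors {w1, w2}): φ is true.
For instance, at w3:
  At w3: <>([]r -> q) requires []r -> q at some successor in {w0, w2, w4}.
    []r -> q holds at w0, so <>([]r -> q) is true at w3.
      At w0: []r is false, q is true, so []r -> q is true.
Satisfying worlds: {w0, w1, w2, w3, w4, w5}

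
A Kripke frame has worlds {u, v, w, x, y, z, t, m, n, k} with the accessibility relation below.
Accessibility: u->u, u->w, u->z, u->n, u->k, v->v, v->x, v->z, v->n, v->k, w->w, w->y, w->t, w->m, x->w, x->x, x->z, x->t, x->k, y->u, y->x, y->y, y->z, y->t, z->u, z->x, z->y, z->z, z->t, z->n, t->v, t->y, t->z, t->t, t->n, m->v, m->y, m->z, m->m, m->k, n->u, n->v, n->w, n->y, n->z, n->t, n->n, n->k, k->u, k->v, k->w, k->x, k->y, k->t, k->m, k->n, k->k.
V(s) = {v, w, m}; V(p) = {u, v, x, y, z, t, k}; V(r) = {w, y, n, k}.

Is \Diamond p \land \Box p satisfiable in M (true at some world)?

Yes

Recall that \Box ψ holds at a world iff ψ holds at every accessible world, and \Diamond ψ holds iff ψ holds at some accessible world.
Let φ = \Diamond p \land \Box p. Evaluate φ at each world:
  u (successors {u, w, z, n, k}): φ is false.
  v (successors {v, x, z, n, k}): φ is false.
  w (successors {w, y, t, m}): φ is false.
  x (successors {w, x, z, t, k}): φ is false.
  y (successors {u, x, y, z, t}): φ is true.
  z (successors {u, x, y, z, t, n}): φ is false.
  t (successors {v, y, z, t, n}): φ is false.
  m (successors {v, y, z, m, k}): φ is false.
  n (successors {u, v, w, y, z, t, n, k}): φ is false.
  k (successors {u, v, w, x, y, t, m, n, k}): φ is false.
Detail at y (witness):
  At y: \Diamond p is true, \Box p is true, so \Diamond p \land \Box p is true.
    At y: \Diamond p requires p at some successor in {u, x, y, z, t}.
      p holds at u, so \Diamond p is true at y.
    At y: \Box p requires p at every successor {u, x, y, z, t}.
      At u: p is true.
      At x: p is true.
      At y: p is true.
      At z: p is true.
      At t: p is true.
    So \Box p is true at y.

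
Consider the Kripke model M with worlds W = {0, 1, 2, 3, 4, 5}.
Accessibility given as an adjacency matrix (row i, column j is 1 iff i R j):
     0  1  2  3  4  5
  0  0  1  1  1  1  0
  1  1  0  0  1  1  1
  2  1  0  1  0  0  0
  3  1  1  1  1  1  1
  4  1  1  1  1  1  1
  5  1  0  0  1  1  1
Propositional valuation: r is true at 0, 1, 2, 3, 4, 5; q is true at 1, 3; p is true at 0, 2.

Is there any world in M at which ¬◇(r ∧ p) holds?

Let φ = ¬◇(r ∧ p). Evaluate φ at each world:
  0 (successors {1, 2, 3, 4}): φ is false.
  1 (successors {0, 3, 4, 5}): φ is false.
  2 (successors {0, 2}): φ is false.
  3 (successors {0, 1, 2, 3, 4, 5}): φ is false.
  4 (successors {0, 1, 2, 3, 4, 5}): φ is false.
  5 (successors {0, 3, 4, 5}): φ is false.
For instance, at 4:
  At 4: ◇(r ∧ p) is true, so ¬◇(r ∧ p) is false.
    At 4: ◇(r ∧ p) requires r ∧ p at some successor in {0, 1, 2, 3, 4, 5}.
      r ∧ p holds at 0, so ◇(r ∧ p) is true at 4.

No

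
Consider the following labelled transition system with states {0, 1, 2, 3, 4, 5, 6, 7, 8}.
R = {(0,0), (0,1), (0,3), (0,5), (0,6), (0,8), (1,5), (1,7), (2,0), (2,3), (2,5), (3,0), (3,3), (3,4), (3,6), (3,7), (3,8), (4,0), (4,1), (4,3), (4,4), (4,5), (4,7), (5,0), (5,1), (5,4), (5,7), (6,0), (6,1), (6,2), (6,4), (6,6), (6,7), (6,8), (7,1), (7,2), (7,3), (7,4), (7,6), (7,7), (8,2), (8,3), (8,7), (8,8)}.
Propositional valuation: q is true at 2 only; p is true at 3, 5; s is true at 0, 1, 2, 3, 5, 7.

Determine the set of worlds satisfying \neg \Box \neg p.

Let φ = \neg \Box \neg p. Evaluate φ at each world:
  0 (successors {0, 1, 3, 5, 6, 8}): φ is true.
  1 (successors {5, 7}): φ is true.
  2 (successors {0, 3, 5}): φ is true.
  3 (successors {0, 3, 4, 6, 7, 8}): φ is true.
  4 (successors {0, 1, 3, 4, 5, 7}): φ is true.
  5 (successors {0, 1, 4, 7}): φ is false.
  6 (successors {0, 1, 2, 4, 6, 7, 8}): φ is false.
  7 (successors {1, 2, 3, 4, 6, 7}): φ is true.
  8 (successors {2, 3, 7, 8}): φ is true.
For instance, at 3:
  At 3: \Box \neg p is false, so \neg \Box \neg p is true.
    At 3: \Box \neg p requires \neg p at every successor {0, 3, 4, 6, 7, 8}.
      \neg p fails at 3, so \Box \neg p is false at 3.
Satisfying worlds: {0, 1, 2, 3, 4, 7, 8}

0, 1, 2, 3, 4, 7, 8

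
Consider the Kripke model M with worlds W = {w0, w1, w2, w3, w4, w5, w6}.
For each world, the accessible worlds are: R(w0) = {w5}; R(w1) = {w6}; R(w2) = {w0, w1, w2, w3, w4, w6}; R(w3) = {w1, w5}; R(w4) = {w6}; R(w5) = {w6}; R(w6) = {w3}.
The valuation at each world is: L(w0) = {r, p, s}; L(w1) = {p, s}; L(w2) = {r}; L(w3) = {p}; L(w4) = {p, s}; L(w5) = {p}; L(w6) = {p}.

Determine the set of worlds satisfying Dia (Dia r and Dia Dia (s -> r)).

w2

Let φ = Dia (Dia r and Dia Dia (s -> r)). Evaluate φ at each world:
  w0 (successors {w5}): φ is false.
  w1 (successors {w6}): φ is false.
  w2 (successors {w0, w1, w2, w3, w4, w6}): φ is true.
  w3 (successors {w1, w5}): φ is false.
  w4 (successors {w6}): φ is false.
  w5 (successors {w6}): φ is false.
  w6 (successors {w3}): φ is false.
For instance, at w3:
  At w3: Dia (Dia r and Dia Dia (s -> r)) requires Dia r and Dia Dia (s -> r) at some successor in {w1, w5}.
    At w1: Dia r and Dia Dia (s -> r) is false.
    At w5: Dia r and Dia Dia (s -> r) is false.
  So Dia (Dia r and Dia Dia (s -> r)) is false at w3.
Satisfying worlds: {w2}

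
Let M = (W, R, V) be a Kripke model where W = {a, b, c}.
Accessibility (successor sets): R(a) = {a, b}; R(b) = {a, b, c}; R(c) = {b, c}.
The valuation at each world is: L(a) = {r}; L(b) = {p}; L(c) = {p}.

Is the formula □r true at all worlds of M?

No

Let φ = □r. Evaluate φ at each world:
  a (successors {a, b}): φ is false.
  b (successors {a, b, c}): φ is false.
  c (successors {b, c}): φ is false.
Detail at a (counterexample):
  At a: □r requires r at every successor {a, b}.
    r fails at b, so □r is false at a.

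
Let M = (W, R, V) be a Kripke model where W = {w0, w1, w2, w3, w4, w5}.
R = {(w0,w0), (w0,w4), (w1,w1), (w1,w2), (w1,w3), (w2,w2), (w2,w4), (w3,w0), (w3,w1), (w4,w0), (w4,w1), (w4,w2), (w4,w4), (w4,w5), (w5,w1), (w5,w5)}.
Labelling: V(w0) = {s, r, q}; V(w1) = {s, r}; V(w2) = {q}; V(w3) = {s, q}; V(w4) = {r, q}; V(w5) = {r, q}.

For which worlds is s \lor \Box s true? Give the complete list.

w0, w1, w3

Let φ = s \lor \Box s. Evaluate φ at each world:
  w0 (successors {w0, w4}): φ is true.
  w1 (successors {w1, w2, w3}): φ is true.
  w2 (successors {w2, w4}): φ is false.
  w3 (successors {w0, w1}): φ is true.
  w4 (successors {w0, w1, w2, w4, w5}): φ is false.
  w5 (successors {w1, w5}): φ is false.
For instance, at w4:
  At w4: s is false, \Box s is false, so s \lor \Box s is false.
    At w4: \Box s requires s at every successor {w0, w1, w2, w4, w5}.
      s fails at w2, so \Box s is false at w4.
Satisfying worlds: {w0, w1, w3}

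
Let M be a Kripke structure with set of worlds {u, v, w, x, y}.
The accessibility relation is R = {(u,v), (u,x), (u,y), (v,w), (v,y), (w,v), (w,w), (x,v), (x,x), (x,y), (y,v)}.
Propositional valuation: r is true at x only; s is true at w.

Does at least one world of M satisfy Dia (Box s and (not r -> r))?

Let φ = Dia (Box s and (not r -> r)). Evaluate φ at each world:
  u (successors {v, x, y}): φ is false.
  v (successors {w, y}): φ is false.
  w (successors {v, w}): φ is false.
  x (successors {v, x, y}): φ is false.
  y (successors {v}): φ is false.
For instance, at u:
  At u: Dia (Box s and (not r -> r)) requires Box s and (not r -> r) at some successor in {v, x, y}.
    At v: Box s and (not r -> r) is false.
    At x: Box s and (not r -> r) is false.
    At y: Box s and (not r -> r) is false.
  So Dia (Box s and (not r -> r)) is false at u.

No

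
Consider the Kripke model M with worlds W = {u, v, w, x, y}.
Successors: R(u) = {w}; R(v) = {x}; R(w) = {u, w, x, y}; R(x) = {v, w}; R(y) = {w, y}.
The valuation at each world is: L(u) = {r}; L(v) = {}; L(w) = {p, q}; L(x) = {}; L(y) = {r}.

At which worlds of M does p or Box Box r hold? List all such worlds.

w

Let φ = p or Box Box r. Evaluate φ at each world:
  u (successors {w}): φ is false.
  v (successors {x}): φ is false.
  w (successors {u, w, x, y}): φ is true.
  x (successors {v, w}): φ is false.
  y (successors {w, y}): φ is false.
For instance, at x:
  At x: p is false, Box Box r is false, so p or Box Box r is false.
    At x: Box Box r requires Box r at every successor {v, w}.
      Box r fails at v, so Box Box r is false at x.
Satisfying worlds: {w}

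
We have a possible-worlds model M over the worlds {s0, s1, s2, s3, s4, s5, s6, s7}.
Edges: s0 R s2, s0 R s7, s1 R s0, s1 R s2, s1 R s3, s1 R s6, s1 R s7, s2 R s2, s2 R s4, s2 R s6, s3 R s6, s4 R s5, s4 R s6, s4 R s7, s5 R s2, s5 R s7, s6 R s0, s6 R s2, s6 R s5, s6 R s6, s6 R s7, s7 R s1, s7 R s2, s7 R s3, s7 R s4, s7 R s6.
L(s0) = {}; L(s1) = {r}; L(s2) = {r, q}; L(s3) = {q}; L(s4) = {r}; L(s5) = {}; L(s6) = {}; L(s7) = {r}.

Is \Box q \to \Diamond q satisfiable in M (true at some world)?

Let φ = \Box q \to \Diamond q. Evaluate φ at each world:
  s0 (successors {s2, s7}): φ is true.
  s1 (successors {s0, s2, s3, s6, s7}): φ is true.
  s2 (successors {s2, s4, s6}): φ is true.
  s3 (successors {s6}): φ is true.
  s4 (successors {s5, s6, s7}): φ is true.
  s5 (successors {s2, s7}): φ is true.
  s6 (successors {s0, s2, s5, s6, s7}): φ is true.
  s7 (successors {s1, s2, s3, s4, s6}): φ is true.
Detail at s0 (witness):
  At s0: \Box q is false, \Diamond q is true, so \Box q \to \Diamond q is true.
    At s0: \Box q requires q at every successor {s2, s7}.
      q fails at s7, so \Box q is false at s0.
    At s0: \Diamond q requires q at some successor in {s2, s7}.
      q holds at s2, so \Diamond q is true at s0.

Yes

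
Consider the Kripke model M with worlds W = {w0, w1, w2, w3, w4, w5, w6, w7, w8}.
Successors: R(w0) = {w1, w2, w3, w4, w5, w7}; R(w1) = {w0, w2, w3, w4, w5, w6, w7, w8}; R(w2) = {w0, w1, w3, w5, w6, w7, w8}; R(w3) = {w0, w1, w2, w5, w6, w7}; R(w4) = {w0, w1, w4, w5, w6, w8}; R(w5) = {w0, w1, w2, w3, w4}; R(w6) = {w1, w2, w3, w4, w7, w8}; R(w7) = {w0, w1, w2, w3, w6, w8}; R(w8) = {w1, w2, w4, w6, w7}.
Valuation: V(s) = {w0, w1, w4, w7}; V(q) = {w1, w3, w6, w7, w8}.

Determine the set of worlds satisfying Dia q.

Let φ = Dia q. Evaluate φ at each world:
  w0 (successors {w1, w2, w3, w4, w5, w7}): φ is true.
  w1 (successors {w0, w2, w3, w4, w5, w6, w7, w8}): φ is true.
  w2 (successors {w0, w1, w3, w5, w6, w7, w8}): φ is true.
  w3 (successors {w0, w1, w2, w5, w6, w7}): φ is true.
  w4 (successors {w0, w1, w4, w5, w6, w8}): φ is true.
  w5 (successors {w0, w1, w2, w3, w4}): φ is true.
  w6 (successors {w1, w2, w3, w4, w7, w8}): φ is true.
  w7 (successors {w0, w1, w2, w3, w6, w8}): φ is true.
  w8 (successors {w1, w2, w4, w6, w7}): φ is true.
For instance, at w4:
  At w4: Dia q requires q at some successor in {w0, w1, w4, w5, w6, w8}.
    q holds at w1, so Dia q is true at w4.
Satisfying worlds: {w0, w1, w2, w3, w4, w5, w6, w7, w8}

w0, w1, w2, w3, w4, w5, w6, w7, w8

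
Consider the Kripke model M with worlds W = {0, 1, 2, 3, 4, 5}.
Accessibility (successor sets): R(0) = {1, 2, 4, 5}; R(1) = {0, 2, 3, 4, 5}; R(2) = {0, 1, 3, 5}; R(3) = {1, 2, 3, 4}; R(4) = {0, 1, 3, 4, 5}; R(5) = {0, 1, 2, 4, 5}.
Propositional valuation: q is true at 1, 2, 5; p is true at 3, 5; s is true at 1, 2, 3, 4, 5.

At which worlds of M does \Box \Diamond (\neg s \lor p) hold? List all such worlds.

0, 1, 2, 3, 4, 5

Let φ = \Box \Diamond (\neg s \lor p). Evaluate φ at each world:
  0 (successors {1, 2, 4, 5}): φ is true.
  1 (successors {0, 2, 3, 4, 5}): φ is true.
  2 (successors {0, 1, 3, 5}): φ is true.
  3 (successors {1, 2, 3, 4}): φ is true.
  4 (successors {0, 1, 3, 4, 5}): φ is true.
  5 (successors {0, 1, 2, 4, 5}): φ is true.
For instance, at 1:
  At 1: \Box \Diamond (\neg s \lor p) requires \Diamond (\neg s \lor p) at every successor {0, 2, 3, 4, 5}.
    At 0: \Diamond (\neg s \lor p) is true.
    At 2: \Diamond (\neg s \lor p) is true.
    At 3: \Diamond (\neg s \lor p) is true.
    At 4: \Diamond (\neg s \lor p) is true.
    At 5: \Diamond (\neg s \lor p) is true.
  So \Box \Diamond (\neg s \lor p) is true at 1.
Satisfying worlds: {0, 1, 2, 3, 4, 5}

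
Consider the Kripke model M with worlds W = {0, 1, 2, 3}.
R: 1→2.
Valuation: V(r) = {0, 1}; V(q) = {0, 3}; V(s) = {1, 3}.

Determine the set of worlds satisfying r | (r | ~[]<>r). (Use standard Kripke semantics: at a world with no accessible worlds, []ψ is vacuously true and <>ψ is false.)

0, 1

Let φ = r | (r | ~[]<>r). Evaluate φ at each world:
  0 (successors ∅): φ is true.
  1 (successors {2}): φ is true.
  2 (successors ∅): φ is false.
  3 (successors ∅): φ is false.
For instance, at 1:
  At 1: r is true, r | ~[]<>r is true, so r | (r | ~[]<>r) is true.
    At 1: r is true, ~[]<>r is true, so r | ~[]<>r is true.
      At 1: []<>r is false, so ~[]<>r is true.
Satisfying worlds: {0, 1}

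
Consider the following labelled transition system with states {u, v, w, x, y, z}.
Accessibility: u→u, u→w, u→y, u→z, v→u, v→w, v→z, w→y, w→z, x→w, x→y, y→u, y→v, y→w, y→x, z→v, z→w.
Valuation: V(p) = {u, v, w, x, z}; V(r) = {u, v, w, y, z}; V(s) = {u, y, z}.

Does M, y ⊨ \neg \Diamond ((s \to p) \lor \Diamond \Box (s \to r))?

No

At y: \Diamond ((s \to p) \lor \Diamond \Box (s \to r)) is true, so \neg \Diamond ((s \to p) \lor \Diamond \Box (s \to r)) is false.
  At y: \Diamond ((s \to p) \lor \Diamond \Box (s \to r)) requires (s \to p) \lor \Diamond \Box (s \to r) at some successor in {u, v, w, x}.
    (s \to p) \lor \Diamond \Box (s \to r) holds at u, so \Diamond ((s \to p) \lor \Diamond \Box (s \to r)) is true at y.
      At u: s \to p is true, \Diamond \Box (s \to r) is true, so (s \to p) \lor \Diamond \Box (s \to r) is true.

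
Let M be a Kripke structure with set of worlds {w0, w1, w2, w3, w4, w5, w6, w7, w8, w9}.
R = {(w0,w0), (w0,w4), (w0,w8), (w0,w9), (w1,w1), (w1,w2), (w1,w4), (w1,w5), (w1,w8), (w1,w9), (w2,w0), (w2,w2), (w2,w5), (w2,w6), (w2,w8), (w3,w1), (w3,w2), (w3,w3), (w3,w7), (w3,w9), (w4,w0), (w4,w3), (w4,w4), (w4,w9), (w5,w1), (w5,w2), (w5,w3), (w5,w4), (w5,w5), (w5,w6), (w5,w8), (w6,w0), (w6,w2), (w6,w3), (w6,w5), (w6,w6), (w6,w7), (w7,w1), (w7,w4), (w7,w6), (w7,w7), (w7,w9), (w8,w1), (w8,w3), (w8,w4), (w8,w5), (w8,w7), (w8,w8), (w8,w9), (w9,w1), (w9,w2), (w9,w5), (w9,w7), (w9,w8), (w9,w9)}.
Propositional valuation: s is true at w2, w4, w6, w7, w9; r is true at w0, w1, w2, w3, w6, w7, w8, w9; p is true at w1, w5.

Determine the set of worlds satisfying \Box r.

Let φ = \Box r. Evaluate φ at each world:
  w0 (successors {w0, w4, w8, w9}): φ is false.
  w1 (successors {w1, w2, w4, w5, w8, w9}): φ is false.
  w2 (successors {w0, w2, w5, w6, w8}): φ is false.
  w3 (successors {w1, w2, w3, w7, w9}): φ is true.
  w4 (successors {w0, w3, w4, w9}): φ is false.
  w5 (successors {w1, w2, w3, w4, w5, w6, w8}): φ is false.
  w6 (successors {w0, w2, w3, w5, w6, w7}): φ is false.
  w7 (successors {w1, w4, w6, w7, w9}): φ is false.
  w8 (successors {w1, w3, w4, w5, w7, w8, w9}): φ is false.
  w9 (successors {w1, w2, w5, w7, w8, w9}): φ is false.
For instance, at w3:
  At w3: \Box r requires r at every successor {w1, w2, w3, w7, w9}.
    At w1: r is true.
    At w2: r is true.
    At w3: r is true.
    At w7: r is true.
    At w9: r is true.
  So \Box r is true at w3.
Satisfying worlds: {w3}

w3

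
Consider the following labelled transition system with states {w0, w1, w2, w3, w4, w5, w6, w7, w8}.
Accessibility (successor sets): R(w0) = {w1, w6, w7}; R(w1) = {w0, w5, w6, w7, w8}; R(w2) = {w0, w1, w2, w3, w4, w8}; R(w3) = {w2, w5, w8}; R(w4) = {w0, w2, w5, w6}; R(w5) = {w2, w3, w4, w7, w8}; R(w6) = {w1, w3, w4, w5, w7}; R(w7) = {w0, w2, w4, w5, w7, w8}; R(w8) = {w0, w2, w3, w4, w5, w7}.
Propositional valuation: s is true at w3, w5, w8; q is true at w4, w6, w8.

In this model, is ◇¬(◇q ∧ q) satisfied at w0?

At w0: ◇¬(◇q ∧ q) requires ¬(◇q ∧ q) at some successor in {w1, w6, w7}.
  ¬(◇q ∧ q) holds at w1, so ◇¬(◇q ∧ q) is true at w0.
    At w1: ◇q ∧ q is false, so ¬(◇q ∧ q) is true.
      At w1: ◇q is true, q is false, so ◇q ∧ q is false.

Yes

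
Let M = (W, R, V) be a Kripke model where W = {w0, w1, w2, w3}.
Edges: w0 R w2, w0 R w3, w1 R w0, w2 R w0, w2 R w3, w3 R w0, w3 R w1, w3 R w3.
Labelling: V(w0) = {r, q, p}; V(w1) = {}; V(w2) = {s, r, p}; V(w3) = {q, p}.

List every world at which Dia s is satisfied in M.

Recall that Dia ψ holds at a world iff ψ holds at some accessible world.
Let φ = Dia s. Evaluate φ at each world:
  w0 (successors {w2, w3}): φ is true.
  w1 (successors {w0}): φ is false.
  w2 (successors {w0, w3}): φ is false.
  w3 (successors {w0, w1, w3}): φ is false.
For instance, at w2:
  At w2: Dia s requires s at some successor in {w0, w3}.
    At w0: s is false.
    At w3: s is false.
  So Dia s is false at w2.
Satisfying worlds: {w0}

w0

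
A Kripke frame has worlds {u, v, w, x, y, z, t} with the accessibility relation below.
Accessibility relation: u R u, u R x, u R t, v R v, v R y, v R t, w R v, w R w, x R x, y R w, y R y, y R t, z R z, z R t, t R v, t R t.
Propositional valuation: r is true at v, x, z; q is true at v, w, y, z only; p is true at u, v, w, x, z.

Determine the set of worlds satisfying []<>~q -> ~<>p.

Let φ = []<>~q -> ~<>p. Evaluate φ at each world:
  u (successors {u, x, t}): φ is false.
  v (successors {v, y, t}): φ is false.
  w (successors {v, w}): φ is true.
  x (successors {x}): φ is false.
  y (successors {w, y, t}): φ is true.
  z (successors {z, t}): φ is false.
  t (successors {v, t}): φ is false.
For instance, at v:
  At v: []<>~q is true, ~<>p is false, so []<>~q -> ~<>p is false.
    At v: []<>~q requires <>~q at every successor {v, y, t}.
      At v: <>~q is true.
      At y: <>~q is true.
      At t: <>~q is true.
    So []<>~q is true at v.
    At v: <>p is true, so ~<>p is false.
      At v: <>p requires p at some successor in {v, y, t}.
        p holds at v, so <>p is true at v.
Satisfying worlds: {w, y}

w, y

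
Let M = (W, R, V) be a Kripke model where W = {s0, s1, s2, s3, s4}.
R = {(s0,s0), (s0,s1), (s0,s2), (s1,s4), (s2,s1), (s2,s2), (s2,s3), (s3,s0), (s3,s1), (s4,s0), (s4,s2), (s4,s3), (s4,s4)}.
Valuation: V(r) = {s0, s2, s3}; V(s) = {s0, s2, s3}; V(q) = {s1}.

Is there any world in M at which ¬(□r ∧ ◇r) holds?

Yes

Recall that □ψ holds at a world iff ψ holds at every accessible world, and ◇ψ holds iff ψ holds at some accessible world.
Let φ = ¬(□r ∧ ◇r). Evaluate φ at each world:
  s0 (successors {s0, s1, s2}): φ is true.
  s1 (successors {s4}): φ is true.
  s2 (successors {s1, s2, s3}): φ is true.
  s3 (successors {s0, s1}): φ is true.
  s4 (successors {s0, s2, s3, s4}): φ is true.
Detail at s0 (witness):
  At s0: □r ∧ ◇r is false, so ¬(□r ∧ ◇r) is true.
    At s0: □r is false, ◇r is true, so □r ∧ ◇r is false.
      At s0: □r requires r at every successor {s0, s1, s2}.
        r fails at s1, so □r is false at s0.
      At s0: ◇r requires r at some successor in {s0, s1, s2}.
        r holds at s0, so ◇r is true at s0.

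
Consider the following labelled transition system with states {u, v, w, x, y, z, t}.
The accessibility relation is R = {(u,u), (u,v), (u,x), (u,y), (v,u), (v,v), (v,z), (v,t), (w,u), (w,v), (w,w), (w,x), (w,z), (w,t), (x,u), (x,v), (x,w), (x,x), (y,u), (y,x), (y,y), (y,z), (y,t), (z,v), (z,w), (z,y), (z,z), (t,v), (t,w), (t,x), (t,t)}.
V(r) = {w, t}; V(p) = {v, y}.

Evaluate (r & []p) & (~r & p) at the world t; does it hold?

No

At t: r & []p is false, ~r & p is false, so (r & []p) & (~r & p) is false.
  At t: r is true, []p is false, so r & []p is false.
    At t: []p requires p at every successor {v, w, x, t}.
      p fails at w, so []p is false at t.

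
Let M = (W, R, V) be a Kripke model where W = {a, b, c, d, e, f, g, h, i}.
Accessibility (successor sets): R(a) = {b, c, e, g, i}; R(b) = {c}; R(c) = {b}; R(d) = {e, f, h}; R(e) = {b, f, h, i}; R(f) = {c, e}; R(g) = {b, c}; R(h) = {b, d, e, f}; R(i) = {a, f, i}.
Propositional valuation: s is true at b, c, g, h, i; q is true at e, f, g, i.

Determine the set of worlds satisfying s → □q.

Recall that □ψ holds at a world iff ψ holds at every accessible world, and ◇ψ holds iff ψ holds at some accessible world.
Let φ = s → □q. Evaluate φ at each world:
  a (successors {b, c, e, g, i}): φ is true.
  b (successors {c}): φ is false.
  c (successors {b}): φ is false.
  d (successors {e, f, h}): φ is true.
  e (successors {b, f, h, i}): φ is true.
  f (successors {c, e}): φ is true.
  g (successors {b, c}): φ is false.
  h (successors {b, d, e, f}): φ is false.
  i (successors {a, f, i}): φ is false.
For instance, at h:
  At h: s is true, □q is false, so s → □q is false.
    At h: □q requires q at every successor {b, d, e, f}.
      q fails at b, so □q is false at h.
Satisfying worlds: {a, d, e, f}

a, d, e, f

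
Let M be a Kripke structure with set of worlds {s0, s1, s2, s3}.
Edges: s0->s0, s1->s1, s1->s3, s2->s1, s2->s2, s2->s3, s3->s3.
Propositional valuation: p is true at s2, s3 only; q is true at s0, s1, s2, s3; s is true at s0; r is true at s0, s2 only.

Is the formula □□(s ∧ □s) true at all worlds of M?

Recall that □ψ holds at a world iff ψ holds at every accessible world, and ◇ψ holds iff ψ holds at some accessible world.
Let φ = □□(s ∧ □s). Evaluate φ at each world:
  s0 (successors {s0}): φ is true.
  s1 (successors {s1, s3}): φ is false.
  s2 (successors {s1, s2, s3}): φ is false.
  s3 (successors {s3}): φ is false.
Detail at s1 (counterexample):
  At s1: □□(s ∧ □s) requires □(s ∧ □s) at every successor {s1, s3}.
    □(s ∧ □s) fails at s1, so □□(s ∧ □s) is false at s1.
      At s1: □(s ∧ □s) requires s ∧ □s at every successor {s1, s3}.
        s ∧ □s fails at s1, so □(s ∧ □s) is false at s1.

No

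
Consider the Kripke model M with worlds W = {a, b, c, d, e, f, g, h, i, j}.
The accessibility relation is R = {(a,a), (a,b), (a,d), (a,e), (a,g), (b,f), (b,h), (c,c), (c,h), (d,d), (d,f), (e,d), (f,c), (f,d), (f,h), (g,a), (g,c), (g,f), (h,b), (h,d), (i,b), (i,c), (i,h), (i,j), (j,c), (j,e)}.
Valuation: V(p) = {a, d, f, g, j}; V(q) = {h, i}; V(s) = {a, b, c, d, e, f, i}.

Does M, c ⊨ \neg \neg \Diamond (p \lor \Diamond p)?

At c: \neg \Diamond (p \lor \Diamond p) is false, so \neg \neg \Diamond (p \lor \Diamond p) is true.
  At c: \Diamond (p \lor \Diamond p) is true, so \neg \Diamond (p \lor \Diamond p) is false.
    At c: \Diamond (p \lor \Diamond p) requires p \lor \Diamond p at some successor in {c, h}.
      p \lor \Diamond p holds at h, so \Diamond (p \lor \Diamond p) is true at c.

Yes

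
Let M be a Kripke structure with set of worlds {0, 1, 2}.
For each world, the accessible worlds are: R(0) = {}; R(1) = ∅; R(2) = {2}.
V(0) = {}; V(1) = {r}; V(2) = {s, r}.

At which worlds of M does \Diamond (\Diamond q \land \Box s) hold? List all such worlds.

none

Recall that \Box ψ holds at a world iff ψ holds at every accessible world, and \Diamond ψ holds iff ψ holds at some accessible world.
Let φ = \Diamond (\Diamond q \land \Box s). Evaluate φ at each world:
  0 (successors ∅): φ is false.
  1 (successors ∅): φ is false.
  2 (successors {2}): φ is false.
For instance, at 2:
  At 2: \Diamond (\Diamond q \land \Box s) requires \Diamond q \land \Box s at some successor in {2}.
    At 2: \Diamond q \land \Box s is false.
  So \Diamond (\Diamond q \land \Box s) is false at 2.
Satisfying worlds: none.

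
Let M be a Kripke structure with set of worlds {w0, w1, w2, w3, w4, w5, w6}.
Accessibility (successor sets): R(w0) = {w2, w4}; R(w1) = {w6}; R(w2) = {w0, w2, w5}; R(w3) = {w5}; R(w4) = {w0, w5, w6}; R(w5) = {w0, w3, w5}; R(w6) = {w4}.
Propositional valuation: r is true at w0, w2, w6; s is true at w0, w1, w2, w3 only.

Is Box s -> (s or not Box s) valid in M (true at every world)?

Recall that Box ψ holds at a world iff ψ holds at every accessible world, and Dia ψ holds iff ψ holds at some accessible world.
Let φ = Box s -> (s or not Box s). Evaluate φ at each world:
  w0 (successors {w2, w4}): φ is true.
  w1 (successors {w6}): φ is true.
  w2 (successors {w0, w2, w5}): φ is true.
  w3 (successors {w5}): φ is true.
  w4 (successors {w0, w5, w6}): φ is true.
  w5 (successors {w0, w3, w5}): φ is true.
  w6 (successors {w4}): φ is true.
For instance, at w4:
  At w4: Box s is false, s or not Box s is true, so Box s -> (s or not Box s) is true.
    At w4: Box s requires s at every successor {w0, w5, w6}.
      s fails at w5, so Box s is false at w4.
    At w4: s is false, not Box s is true, so s or not Box s is true.
      At w4: Box s is false, so not Box s is true.

Yes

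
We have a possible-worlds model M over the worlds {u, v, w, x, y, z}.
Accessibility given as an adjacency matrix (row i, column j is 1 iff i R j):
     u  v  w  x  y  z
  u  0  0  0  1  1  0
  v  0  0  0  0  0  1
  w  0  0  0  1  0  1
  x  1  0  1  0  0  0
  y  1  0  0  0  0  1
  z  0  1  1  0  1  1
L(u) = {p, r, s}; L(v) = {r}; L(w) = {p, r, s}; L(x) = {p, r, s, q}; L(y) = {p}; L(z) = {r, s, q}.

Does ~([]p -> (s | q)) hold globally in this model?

No

Recall that []ψ holds at a world iff ψ holds at every accessible world, and <>ψ holds iff ψ holds at some accessible world.
Let φ = ~([]p -> (s | q)). Evaluate φ at each world:
  u (successors {x, y}): φ is false.
  v (successors {z}): φ is false.
  w (successors {x, z}): φ is false.
  x (successors {u, w}): φ is false.
  y (successors {u, z}): φ is false.
  z (successors {v, w, y, z}): φ is false.
Detail at u (counterexample):
  At u: []p -> (s | q) is true, so ~([]p -> (s | q)) is false.
    At u: []p is true, s | q is true, so []p -> (s | q) is true.
      At u: []p requires p at every successor {x, y}.
        At x: p is true.
        At y: p is true.
      So []p is true at u.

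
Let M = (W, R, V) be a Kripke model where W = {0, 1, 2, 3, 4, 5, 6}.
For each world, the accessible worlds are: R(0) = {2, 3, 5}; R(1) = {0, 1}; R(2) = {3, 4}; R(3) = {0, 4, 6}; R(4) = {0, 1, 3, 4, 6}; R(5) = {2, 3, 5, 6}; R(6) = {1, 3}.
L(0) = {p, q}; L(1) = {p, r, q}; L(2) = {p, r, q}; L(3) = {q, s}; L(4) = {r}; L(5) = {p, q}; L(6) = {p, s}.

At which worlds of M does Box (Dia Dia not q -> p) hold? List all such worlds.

Let φ = Box (Dia Dia not q -> p). Evaluate φ at each world:
  0 (successors {2, 3, 5}): φ is false.
  1 (successors {0, 1}): φ is true.
  2 (successors {3, 4}): φ is false.
  3 (successors {0, 4, 6}): φ is false.
  4 (successors {0, 1, 3, 4, 6}): φ is false.
  5 (successors {2, 3, 5, 6}): φ is false.
  6 (successors {1, 3}): φ is false.
For instance, at 2:
  At 2: Box (Dia Dia not q -> p) requires Dia Dia not q -> p at every successor {3, 4}.
    Dia Dia not q -> p fails at 3, so Box (Dia Dia not q -> p) is false at 2.
      At 3: Dia Dia not q is true, p is false, so Dia Dia not q -> p is false.
Satisfying worlds: {1}

1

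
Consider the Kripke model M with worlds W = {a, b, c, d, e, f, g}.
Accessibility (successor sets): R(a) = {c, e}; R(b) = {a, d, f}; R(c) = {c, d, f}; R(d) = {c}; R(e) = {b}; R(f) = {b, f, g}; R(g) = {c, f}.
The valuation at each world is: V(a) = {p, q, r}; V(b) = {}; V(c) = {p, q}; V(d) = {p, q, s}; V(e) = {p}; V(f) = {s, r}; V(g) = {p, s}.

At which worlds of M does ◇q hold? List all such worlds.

a, b, c, d, g

Recall that ◇ψ holds at a world iff ψ holds at some accessible world.
Let φ = ◇q. Evaluate φ at each world:
  a (successors {c, e}): φ is true.
  b (successors {a, d, f}): φ is true.
  c (successors {c, d, f}): φ is true.
  d (successors {c}): φ is true.
  e (successors {b}): φ is false.
  f (successors {b, f, g}): φ is false.
  g (successors {c, f}): φ is true.
For instance, at a:
  At a: ◇q requires q at some successor in {c, e}.
    q holds at c, so ◇q is true at a.
Satisfying worlds: {a, b, c, d, g}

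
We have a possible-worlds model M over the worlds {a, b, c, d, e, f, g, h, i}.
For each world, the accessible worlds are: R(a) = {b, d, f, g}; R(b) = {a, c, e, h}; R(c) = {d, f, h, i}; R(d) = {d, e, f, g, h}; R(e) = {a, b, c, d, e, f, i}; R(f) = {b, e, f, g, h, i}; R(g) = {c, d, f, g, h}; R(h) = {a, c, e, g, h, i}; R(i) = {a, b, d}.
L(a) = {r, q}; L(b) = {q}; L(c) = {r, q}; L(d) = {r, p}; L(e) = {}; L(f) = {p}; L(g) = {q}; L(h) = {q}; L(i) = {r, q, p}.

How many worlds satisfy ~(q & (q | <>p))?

Let φ = ~(q & (q | <>p)). Evaluate φ at each world:
  a (successors {b, d, f, g}): φ is false.
  b (successors {a, c, e, h}): φ is false.
  c (successors {d, f, h, i}): φ is false.
  d (successors {d, e, f, g, h}): φ is true.
  e (successors {a, b, c, d, e, f, i}): φ is true.
  f (successors {b, e, f, g, h, i}): φ is true.
  g (successors {c, d, f, g, h}): φ is false.
  h (successors {a, c, e, g, h, i}): φ is false.
  i (successors {a, b, d}): φ is false.
For instance, at f:
  At f: q & (q | <>p) is false, so ~(q & (q | <>p)) is true.
    At f: q is false, q | <>p is true, so q & (q | <>p) is false.
      At f: q is false, <>p is true, so q | <>p is true.
Satisfying worlds: {d, e, f}

3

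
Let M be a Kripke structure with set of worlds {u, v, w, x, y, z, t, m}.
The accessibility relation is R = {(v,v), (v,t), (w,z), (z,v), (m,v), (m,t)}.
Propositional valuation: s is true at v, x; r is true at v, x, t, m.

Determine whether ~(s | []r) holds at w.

Yes

At w: s | []r is false, so ~(s | []r) is true.
  At w: s is false, []r is false, so s | []r is false.
    At w: []r requires r at every successor {z}.
      r fails at z, so []r is false at w.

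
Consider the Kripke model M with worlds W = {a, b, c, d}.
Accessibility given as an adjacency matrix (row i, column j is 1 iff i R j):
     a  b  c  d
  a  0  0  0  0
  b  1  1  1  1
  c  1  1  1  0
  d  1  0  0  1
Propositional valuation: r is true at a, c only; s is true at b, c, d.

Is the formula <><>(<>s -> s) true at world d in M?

Yes

Recall that <>ψ holds at a world iff ψ holds at some accessible world.
At d: <><>(<>s -> s) requires <>(<>s -> s) at some successor in {a, d}.
  <>(<>s -> s) holds at d, so <><>(<>s -> s) is true at d.
    At d: <>(<>s -> s) requires <>s -> s at some successor in {a, d}.
      <>s -> s holds at a, so <>(<>s -> s) is true at d.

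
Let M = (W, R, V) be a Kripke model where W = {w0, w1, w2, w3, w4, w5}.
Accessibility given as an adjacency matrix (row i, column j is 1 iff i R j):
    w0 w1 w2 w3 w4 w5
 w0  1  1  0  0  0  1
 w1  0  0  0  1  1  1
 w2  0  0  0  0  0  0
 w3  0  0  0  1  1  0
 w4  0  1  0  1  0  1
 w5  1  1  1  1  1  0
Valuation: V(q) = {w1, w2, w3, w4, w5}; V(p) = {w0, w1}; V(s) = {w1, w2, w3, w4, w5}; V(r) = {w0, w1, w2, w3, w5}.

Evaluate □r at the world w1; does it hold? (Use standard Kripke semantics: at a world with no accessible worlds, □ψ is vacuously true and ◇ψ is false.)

Recall that □ψ holds at a world iff ψ holds at every accessible world, and ◇ψ holds iff ψ holds at some accessible world.
At w1: □r requires r at every successor {w3, w4, w5}.
  r fails at w4, so □r is false at w1.

No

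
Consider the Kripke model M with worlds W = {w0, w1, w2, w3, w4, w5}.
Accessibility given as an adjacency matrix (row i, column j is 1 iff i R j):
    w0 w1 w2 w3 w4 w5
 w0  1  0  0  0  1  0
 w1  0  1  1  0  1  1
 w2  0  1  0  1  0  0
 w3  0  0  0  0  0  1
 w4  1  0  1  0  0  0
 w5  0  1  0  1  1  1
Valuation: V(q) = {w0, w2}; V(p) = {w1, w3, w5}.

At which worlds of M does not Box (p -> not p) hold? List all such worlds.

Let φ = not Box (p -> not p). Evaluate φ at each world:
  w0 (successors {w0, w4}): φ is false.
  w1 (successors {w1, w2, w4, w5}): φ is true.
  w2 (successors {w1, w3}): φ is true.
  w3 (successors {w5}): φ is true.
  w4 (successors {w0, w2}): φ is false.
  w5 (successors {w1, w3, w4, w5}): φ is true.
For instance, at w0:
  At w0: Box (p -> not p) is true, so not Box (p -> not p) is false.
    At w0: Box (p -> not p) requires p -> not p at every successor {w0, w4}.
      At w0: p -> not p is true.
      At w4: p -> not p is true.
    So Box (p -> not p) is true at w0.
Satisfying worlds: {w1, w2, w3, w5}

w1, w2, w3, w5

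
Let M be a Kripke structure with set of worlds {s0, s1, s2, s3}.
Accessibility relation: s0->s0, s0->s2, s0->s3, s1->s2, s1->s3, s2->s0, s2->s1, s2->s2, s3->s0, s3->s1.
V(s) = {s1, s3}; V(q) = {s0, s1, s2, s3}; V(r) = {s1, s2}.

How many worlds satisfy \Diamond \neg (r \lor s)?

3

Recall that \Diamond ψ holds at a world iff ψ holds at some accessible world.
Let φ = \Diamond \neg (r \lor s). Evaluate φ at each world:
  s0 (successors {s0, s2, s3}): φ is true.
  s1 (successors {s2, s3}): φ is false.
  s2 (successors {s0, s1, s2}): φ is true.
  s3 (successors {s0, s1}): φ is true.
For instance, at s2:
  At s2: \Diamond \neg (r \lor s) requires \neg (r \lor s) at some successor in {s0, s1, s2}.
    \neg (r \lor s) holds at s0, so \Diamond \neg (r \lor s) is true at s2.
Satisfying worlds: {s0, s2, s3}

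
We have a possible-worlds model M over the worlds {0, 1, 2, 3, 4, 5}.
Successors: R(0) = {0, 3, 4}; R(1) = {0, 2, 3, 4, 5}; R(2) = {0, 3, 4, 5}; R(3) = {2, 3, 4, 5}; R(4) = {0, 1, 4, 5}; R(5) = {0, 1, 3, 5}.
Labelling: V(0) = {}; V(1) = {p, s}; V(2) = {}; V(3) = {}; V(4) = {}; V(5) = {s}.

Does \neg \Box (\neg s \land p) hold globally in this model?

Yes

Let φ = \neg \Box (\neg s \land p). Evaluate φ at each world:
  0 (successors {0, 3, 4}): φ is true.
  1 (successors {0, 2, 3, 4, 5}): φ is true.
  2 (successors {0, 3, 4, 5}): φ is true.
  3 (successors {2, 3, 4, 5}): φ is true.
  4 (successors {0, 1, 4, 5}): φ is true.
  5 (successors {0, 1, 3, 5}): φ is true.
For instance, at 3:
  At 3: \Box (\neg s \land p) is false, so \neg \Box (\neg s \land p) is true.
    At 3: \Box (\neg s \land p) requires \neg s \land p at every successor {2, 3, 4, 5}.
      \neg s \land p fails at 2, so \Box (\neg s \land p) is false at 3.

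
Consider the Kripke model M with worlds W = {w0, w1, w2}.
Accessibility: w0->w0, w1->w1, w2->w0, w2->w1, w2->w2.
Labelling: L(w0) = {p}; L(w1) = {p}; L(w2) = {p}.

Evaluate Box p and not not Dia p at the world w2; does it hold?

Yes

At w2: Box p is true, not not Dia p is true, so Box p and not not Dia p is true.
  At w2: Box p requires p at every successor {w0, w1, w2}.
    At w0: p is true.
    At w1: p is true.
    At w2: p is true.
  So Box p is true at w2.
  At w2: not Dia p is false, so not not Dia p is true.
    At w2: Dia p is true, so not Dia p is false.
      At w2: Dia p requires p at some successor in {w0, w1, w2}.
        p holds at w0, so Dia p is true at w2.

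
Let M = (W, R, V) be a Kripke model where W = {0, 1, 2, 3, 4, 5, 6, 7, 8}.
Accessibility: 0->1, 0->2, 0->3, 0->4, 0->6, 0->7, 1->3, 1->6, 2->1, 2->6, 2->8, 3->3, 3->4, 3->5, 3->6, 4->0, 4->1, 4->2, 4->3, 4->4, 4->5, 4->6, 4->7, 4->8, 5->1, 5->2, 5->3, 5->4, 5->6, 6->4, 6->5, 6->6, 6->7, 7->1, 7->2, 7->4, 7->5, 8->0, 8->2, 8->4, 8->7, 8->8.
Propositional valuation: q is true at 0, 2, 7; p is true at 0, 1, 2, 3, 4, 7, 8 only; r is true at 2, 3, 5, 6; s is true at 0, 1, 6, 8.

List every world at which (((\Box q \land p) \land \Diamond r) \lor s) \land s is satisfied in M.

Recall that \Box ψ holds at a world iff ψ holds at every accessible world, and \Diamond ψ holds iff ψ holds at some accessible world.
Let φ = (((\Box q \land p) \land \Diamond r) \lor s) \land s. Evaluate φ at each world:
  0 (successors {1, 2, 3, 4, 6, 7}): φ is true.
  1 (successors {3, 6}): φ is true.
  2 (successors {1, 6, 8}): φ is false.
  3 (successors {3, 4, 5, 6}): φ is false.
  4 (successors {0, 1, 2, 3, 4, 5, 6, 7, 8}): φ is false.
  5 (successors {1, 2, 3, 4, 6}): φ is false.
  6 (successors {4, 5, 6, 7}): φ is true.
  7 (successors {1, 2, 4, 5}): φ is false.
  8 (successors {0, 2, 4, 7, 8}): φ is true.
For instance, at 1:
  At 1: ((\Box q \land p) \land \Diamond r) \lor s is true, s is true, so (((\Box q \land p) \land \Diamond r) \lor s) \land s is true.
    At 1: (\Box q \land p) \land \Diamond r is false, s is true, so ((\Box q \land p) \land \Diamond r) \lor s is true.
      At 1: \Box q \land p is false, \Diamond r is true, so (\Box q \land p) \land \Diamond r is false.
Satisfying worlds: {0, 1, 6, 8}

0, 1, 6, 8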